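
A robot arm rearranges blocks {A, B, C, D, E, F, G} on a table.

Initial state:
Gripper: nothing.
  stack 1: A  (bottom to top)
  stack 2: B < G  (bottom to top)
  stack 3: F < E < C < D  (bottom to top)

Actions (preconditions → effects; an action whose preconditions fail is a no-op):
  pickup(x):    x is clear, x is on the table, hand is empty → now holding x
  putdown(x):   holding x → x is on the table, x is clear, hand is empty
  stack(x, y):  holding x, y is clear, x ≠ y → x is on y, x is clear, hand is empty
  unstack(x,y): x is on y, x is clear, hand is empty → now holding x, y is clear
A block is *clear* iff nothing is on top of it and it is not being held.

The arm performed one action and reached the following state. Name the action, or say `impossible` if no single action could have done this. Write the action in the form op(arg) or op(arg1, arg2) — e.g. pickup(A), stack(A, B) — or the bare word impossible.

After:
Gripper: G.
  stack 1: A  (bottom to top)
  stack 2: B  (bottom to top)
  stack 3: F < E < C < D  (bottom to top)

unstack(G, B)

target: towers=[A; B; F/E/C/D] holding=G
     unstack(G, B) → towers=[A; B; F/E/C/D] holding=G  ← match
     unstack(D, C) → towers=[A; B/G; F/E/C] holding=D
         pickup(A) → towers=[B/G; F/E/C/D] holding=A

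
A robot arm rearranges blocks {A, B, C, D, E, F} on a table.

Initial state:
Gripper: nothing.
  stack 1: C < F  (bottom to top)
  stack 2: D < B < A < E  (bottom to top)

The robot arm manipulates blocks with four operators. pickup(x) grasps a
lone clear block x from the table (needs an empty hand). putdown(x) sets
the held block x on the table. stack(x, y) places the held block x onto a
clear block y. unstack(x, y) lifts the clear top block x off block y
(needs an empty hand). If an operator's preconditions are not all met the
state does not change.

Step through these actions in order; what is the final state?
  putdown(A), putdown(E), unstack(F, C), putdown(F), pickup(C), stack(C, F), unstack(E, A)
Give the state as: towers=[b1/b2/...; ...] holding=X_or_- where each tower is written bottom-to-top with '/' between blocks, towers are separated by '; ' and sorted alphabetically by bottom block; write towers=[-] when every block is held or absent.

towers=[D/B/A; F/C] holding=E

step 1 (putdown(A)) [no-op]: towers=[C/F; D/B/A/E] holding=-
step 2 (putdown(E)) [no-op]: towers=[C/F; D/B/A/E] holding=-
step 3 (unstack(F, C)): towers=[C; D/B/A/E] holding=F
step 4 (putdown(F)): towers=[C; D/B/A/E; F] holding=-
step 5 (pickup(C)): towers=[D/B/A/E; F] holding=C
step 6 (stack(C, F)): towers=[D/B/A/E; F/C] holding=-
step 7 (unstack(E, A)): towers=[D/B/A; F/C] holding=E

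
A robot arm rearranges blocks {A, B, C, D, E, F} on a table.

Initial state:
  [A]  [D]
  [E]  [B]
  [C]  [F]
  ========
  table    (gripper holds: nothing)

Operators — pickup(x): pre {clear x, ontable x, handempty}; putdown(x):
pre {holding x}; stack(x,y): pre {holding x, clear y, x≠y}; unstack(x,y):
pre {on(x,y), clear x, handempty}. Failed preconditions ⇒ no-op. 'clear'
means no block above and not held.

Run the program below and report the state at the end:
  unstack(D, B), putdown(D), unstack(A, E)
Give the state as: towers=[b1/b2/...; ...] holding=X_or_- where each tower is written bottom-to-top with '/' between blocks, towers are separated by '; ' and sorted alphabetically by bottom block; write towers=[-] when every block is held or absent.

towers=[C/E; D; F/B] holding=A

step 1 (unstack(D, B)): towers=[C/E/A; F/B] holding=D
step 2 (putdown(D)): towers=[C/E/A; D; F/B] holding=-
step 3 (unstack(A, E)): towers=[C/E; D; F/B] holding=A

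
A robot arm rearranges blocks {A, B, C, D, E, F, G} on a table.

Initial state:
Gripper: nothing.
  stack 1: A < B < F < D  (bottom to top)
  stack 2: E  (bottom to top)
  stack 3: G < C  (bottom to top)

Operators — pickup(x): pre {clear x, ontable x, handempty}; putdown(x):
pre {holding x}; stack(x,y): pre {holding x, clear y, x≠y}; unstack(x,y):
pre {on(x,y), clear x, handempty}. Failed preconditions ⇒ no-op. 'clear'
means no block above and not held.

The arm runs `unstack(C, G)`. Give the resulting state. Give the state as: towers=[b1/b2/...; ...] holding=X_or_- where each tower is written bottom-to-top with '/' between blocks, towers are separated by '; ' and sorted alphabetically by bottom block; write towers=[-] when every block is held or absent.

towers=[A/B/F/D; E; G] holding=C

before: towers=[A/B/F/D; E; G/C] holding=-
pre[unstack(C, G)]: on(C,G) ok, clear(C) ok, handempty ok
all met → apply unstack(C, G)
after:  towers=[A/B/F/D; E; G] holding=C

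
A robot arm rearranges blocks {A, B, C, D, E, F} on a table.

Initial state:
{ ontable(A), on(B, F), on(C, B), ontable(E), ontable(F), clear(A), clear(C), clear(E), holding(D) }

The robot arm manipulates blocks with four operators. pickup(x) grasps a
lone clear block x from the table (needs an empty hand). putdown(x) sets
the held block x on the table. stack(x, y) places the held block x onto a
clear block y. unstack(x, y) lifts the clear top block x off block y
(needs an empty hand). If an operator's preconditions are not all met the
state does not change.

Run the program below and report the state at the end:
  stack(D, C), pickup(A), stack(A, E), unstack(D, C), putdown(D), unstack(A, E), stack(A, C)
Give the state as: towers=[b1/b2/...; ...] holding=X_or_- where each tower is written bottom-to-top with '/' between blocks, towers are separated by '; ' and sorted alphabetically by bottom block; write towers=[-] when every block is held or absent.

towers=[D; E; F/B/C/A] holding=-

step 1 (stack(D, C)): towers=[A; E; F/B/C/D] holding=-
step 2 (pickup(A)): towers=[E; F/B/C/D] holding=A
step 3 (stack(A, E)): towers=[E/A; F/B/C/D] holding=-
step 4 (unstack(D, C)): towers=[E/A; F/B/C] holding=D
step 5 (putdown(D)): towers=[D; E/A; F/B/C] holding=-
step 6 (unstack(A, E)): towers=[D; E; F/B/C] holding=A
step 7 (stack(A, C)): towers=[D; E; F/B/C/A] holding=-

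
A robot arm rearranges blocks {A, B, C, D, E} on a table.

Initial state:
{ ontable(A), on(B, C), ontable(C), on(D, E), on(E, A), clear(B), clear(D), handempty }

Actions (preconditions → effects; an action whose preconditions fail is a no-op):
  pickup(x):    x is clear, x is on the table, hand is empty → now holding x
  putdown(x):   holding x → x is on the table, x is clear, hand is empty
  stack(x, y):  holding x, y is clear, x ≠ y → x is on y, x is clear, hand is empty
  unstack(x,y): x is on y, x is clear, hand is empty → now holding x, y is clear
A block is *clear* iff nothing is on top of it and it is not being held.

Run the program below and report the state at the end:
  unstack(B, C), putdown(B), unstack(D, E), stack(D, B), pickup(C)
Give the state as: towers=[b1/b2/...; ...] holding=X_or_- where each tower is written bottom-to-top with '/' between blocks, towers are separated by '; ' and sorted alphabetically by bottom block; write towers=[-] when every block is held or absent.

step 1 (unstack(B, C)): towers=[A/E/D; C] holding=B
step 2 (putdown(B)): towers=[A/E/D; B; C] holding=-
step 3 (unstack(D, E)): towers=[A/E; B; C] holding=D
step 4 (stack(D, B)): towers=[A/E; B/D; C] holding=-
step 5 (pickup(C)): towers=[A/E; B/D] holding=C

towers=[A/E; B/D] holding=C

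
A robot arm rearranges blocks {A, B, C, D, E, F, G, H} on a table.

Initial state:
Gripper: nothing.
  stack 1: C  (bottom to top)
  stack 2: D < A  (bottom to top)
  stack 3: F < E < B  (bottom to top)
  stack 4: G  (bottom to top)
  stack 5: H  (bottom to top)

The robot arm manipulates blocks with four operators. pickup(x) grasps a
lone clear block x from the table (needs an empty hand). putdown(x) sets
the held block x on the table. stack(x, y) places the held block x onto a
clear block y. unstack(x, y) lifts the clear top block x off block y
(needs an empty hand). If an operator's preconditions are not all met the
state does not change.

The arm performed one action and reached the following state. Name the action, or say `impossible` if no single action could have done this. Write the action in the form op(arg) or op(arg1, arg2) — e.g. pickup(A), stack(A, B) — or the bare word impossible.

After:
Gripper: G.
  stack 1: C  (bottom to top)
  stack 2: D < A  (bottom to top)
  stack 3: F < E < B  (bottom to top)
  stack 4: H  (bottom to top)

target: towers=[C; D/A; F/E/B; H] holding=G
         pickup(G) → towers=[C; D/A; F/E/B; H] holding=G  ← match
     unstack(A, D) → towers=[C; D; F/E/B; G; H] holding=A
         pickup(H) → towers=[C; D/A; F/E/B; G] holding=H
     unstack(B, E) → towers=[C; D/A; F/E; G; H] holding=B
         pickup(C) → towers=[D/A; F/E/B; G; H] holding=C

pickup(G)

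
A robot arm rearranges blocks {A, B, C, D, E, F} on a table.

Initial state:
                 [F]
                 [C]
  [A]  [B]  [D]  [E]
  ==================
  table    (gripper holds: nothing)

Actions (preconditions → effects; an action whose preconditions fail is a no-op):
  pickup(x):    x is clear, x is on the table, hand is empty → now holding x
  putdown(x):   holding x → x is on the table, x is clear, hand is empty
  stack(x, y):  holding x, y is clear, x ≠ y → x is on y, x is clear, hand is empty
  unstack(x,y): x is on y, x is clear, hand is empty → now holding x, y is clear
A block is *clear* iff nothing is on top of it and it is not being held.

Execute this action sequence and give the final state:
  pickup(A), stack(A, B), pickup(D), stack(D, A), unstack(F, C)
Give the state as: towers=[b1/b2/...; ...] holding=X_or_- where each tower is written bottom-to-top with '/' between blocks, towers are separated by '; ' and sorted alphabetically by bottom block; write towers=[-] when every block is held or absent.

step 1 (pickup(A)): towers=[B; D; E/C/F] holding=A
step 2 (stack(A, B)): towers=[B/A; D; E/C/F] holding=-
step 3 (pickup(D)): towers=[B/A; E/C/F] holding=D
step 4 (stack(D, A)): towers=[B/A/D; E/C/F] holding=-
step 5 (unstack(F, C)): towers=[B/A/D; E/C] holding=F

towers=[B/A/D; E/C] holding=F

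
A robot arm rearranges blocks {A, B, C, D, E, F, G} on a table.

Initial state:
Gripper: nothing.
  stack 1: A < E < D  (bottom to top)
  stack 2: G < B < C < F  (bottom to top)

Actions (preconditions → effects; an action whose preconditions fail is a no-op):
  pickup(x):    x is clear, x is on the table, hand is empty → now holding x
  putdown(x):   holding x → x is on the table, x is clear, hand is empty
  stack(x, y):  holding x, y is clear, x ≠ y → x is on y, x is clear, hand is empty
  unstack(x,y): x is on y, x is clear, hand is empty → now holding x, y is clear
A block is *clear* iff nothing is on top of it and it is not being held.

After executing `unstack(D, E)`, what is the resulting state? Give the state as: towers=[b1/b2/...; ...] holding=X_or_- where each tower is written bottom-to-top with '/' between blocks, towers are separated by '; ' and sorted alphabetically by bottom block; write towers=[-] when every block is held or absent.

towers=[A/E; G/B/C/F] holding=D

before: towers=[A/E/D; G/B/C/F] holding=-
pre[unstack(D, E)]: on(D,E) yes, clear(D) yes, handempty yes
all met → apply unstack(D, E)
after:  towers=[A/E; G/B/C/F] holding=D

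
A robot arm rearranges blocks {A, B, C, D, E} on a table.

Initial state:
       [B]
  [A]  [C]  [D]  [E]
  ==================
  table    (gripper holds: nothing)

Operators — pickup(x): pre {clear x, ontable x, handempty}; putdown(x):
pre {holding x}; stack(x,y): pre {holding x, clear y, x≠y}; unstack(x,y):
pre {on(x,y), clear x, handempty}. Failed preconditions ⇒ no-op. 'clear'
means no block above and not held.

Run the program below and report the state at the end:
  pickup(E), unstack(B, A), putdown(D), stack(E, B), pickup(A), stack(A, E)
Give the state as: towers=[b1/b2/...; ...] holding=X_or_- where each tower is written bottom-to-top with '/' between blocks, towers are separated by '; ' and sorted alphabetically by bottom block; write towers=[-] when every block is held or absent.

step 1 (pickup(E)): towers=[A; C/B; D] holding=E
step 2 (unstack(B, A)) [no-op]: towers=[A; C/B; D] holding=E
step 3 (putdown(D)) [no-op]: towers=[A; C/B; D] holding=E
step 4 (stack(E, B)): towers=[A; C/B/E; D] holding=-
step 5 (pickup(A)): towers=[C/B/E; D] holding=A
step 6 (stack(A, E)): towers=[C/B/E/A; D] holding=-

towers=[C/B/E/A; D] holding=-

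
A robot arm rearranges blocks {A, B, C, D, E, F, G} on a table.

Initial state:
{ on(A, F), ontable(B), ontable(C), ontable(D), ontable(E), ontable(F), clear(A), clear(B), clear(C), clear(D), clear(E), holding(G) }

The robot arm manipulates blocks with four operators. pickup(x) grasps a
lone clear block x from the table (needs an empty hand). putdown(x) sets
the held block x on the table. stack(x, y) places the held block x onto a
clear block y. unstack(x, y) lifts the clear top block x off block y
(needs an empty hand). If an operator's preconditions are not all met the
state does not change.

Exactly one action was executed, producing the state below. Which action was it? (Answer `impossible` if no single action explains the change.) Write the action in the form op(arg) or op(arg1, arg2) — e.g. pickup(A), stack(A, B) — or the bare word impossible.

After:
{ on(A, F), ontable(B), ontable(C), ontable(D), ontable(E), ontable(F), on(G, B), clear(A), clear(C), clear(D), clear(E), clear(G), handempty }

target: towers=[B/G; C; D; E; F/A] holding=-
        putdown(G) → towers=[B; C; D; E; F/A; G] holding=-
       stack(G, B) → towers=[B/G; C; D; E; F/A] holding=-  ← match
       stack(G, D) → towers=[B; C; D/G; E; F/A] holding=-
       stack(G, A) → towers=[B; C; D; E; F/A/G] holding=-
       stack(G, E) → towers=[B; C; D; E/G; F/A] holding=-
       stack(G, C) → towers=[B; C/G; D; E; F/A] holding=-

stack(G, B)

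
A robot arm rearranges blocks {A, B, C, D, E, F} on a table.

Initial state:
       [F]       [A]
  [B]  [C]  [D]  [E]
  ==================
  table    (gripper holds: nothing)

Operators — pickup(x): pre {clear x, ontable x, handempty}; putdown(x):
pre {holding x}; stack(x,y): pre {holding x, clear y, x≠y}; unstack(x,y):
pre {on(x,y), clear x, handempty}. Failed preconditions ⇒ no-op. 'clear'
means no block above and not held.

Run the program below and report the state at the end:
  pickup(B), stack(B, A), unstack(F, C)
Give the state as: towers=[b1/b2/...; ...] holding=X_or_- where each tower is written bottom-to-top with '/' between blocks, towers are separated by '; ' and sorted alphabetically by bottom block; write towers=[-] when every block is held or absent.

step 1 (pickup(B)): towers=[C/F; D; E/A] holding=B
step 2 (stack(B, A)): towers=[C/F; D; E/A/B] holding=-
step 3 (unstack(F, C)): towers=[C; D; E/A/B] holding=F

towers=[C; D; E/A/B] holding=F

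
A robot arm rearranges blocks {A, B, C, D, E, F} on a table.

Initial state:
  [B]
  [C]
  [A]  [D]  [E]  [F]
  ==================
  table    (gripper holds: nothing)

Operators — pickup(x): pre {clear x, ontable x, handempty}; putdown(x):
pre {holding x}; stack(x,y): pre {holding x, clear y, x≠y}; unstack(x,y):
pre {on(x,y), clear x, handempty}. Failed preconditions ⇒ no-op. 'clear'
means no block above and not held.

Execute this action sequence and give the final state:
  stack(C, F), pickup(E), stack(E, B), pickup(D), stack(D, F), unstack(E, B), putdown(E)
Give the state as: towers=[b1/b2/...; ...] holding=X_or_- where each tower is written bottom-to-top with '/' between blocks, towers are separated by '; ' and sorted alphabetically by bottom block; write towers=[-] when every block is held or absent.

towers=[A/C/B; E; F/D] holding=-

step 1 (stack(C, F)) [no-op]: towers=[A/C/B; D; E; F] holding=-
step 2 (pickup(E)): towers=[A/C/B; D; F] holding=E
step 3 (stack(E, B)): towers=[A/C/B/E; D; F] holding=-
step 4 (pickup(D)): towers=[A/C/B/E; F] holding=D
step 5 (stack(D, F)): towers=[A/C/B/E; F/D] holding=-
step 6 (unstack(E, B)): towers=[A/C/B; F/D] holding=E
step 7 (putdown(E)): towers=[A/C/B; E; F/D] holding=-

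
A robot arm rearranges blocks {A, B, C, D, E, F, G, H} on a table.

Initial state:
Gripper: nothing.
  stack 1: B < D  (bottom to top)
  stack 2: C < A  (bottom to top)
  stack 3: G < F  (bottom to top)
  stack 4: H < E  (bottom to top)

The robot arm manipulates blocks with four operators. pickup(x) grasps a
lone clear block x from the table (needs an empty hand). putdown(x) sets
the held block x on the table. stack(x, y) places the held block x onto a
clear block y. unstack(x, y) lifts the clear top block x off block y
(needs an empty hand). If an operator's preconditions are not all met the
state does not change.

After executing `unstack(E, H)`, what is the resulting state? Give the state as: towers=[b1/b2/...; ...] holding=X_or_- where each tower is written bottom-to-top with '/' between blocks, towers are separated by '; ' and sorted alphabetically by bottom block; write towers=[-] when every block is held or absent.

before: towers=[B/D; C/A; G/F; H/E] holding=-
pre[unstack(E, H)]: on(E,H) yes, clear(E) yes, handempty yes
all met → apply unstack(E, H)
after:  towers=[B/D; C/A; G/F; H] holding=E

towers=[B/D; C/A; G/F; H] holding=E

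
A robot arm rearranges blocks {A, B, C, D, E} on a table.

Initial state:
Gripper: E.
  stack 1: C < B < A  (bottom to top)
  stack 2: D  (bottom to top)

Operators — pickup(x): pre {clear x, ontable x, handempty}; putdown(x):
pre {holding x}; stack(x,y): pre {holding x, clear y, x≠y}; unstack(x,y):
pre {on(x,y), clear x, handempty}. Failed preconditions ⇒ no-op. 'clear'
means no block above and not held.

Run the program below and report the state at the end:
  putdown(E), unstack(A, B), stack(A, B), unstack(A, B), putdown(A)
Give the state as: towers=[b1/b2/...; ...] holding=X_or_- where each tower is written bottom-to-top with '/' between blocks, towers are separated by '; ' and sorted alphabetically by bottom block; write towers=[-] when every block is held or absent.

step 1 (putdown(E)): towers=[C/B/A; D; E] holding=-
step 2 (unstack(A, B)): towers=[C/B; D; E] holding=A
step 3 (stack(A, B)): towers=[C/B/A; D; E] holding=-
step 4 (unstack(A, B)): towers=[C/B; D; E] holding=A
step 5 (putdown(A)): towers=[A; C/B; D; E] holding=-

towers=[A; C/B; D; E] holding=-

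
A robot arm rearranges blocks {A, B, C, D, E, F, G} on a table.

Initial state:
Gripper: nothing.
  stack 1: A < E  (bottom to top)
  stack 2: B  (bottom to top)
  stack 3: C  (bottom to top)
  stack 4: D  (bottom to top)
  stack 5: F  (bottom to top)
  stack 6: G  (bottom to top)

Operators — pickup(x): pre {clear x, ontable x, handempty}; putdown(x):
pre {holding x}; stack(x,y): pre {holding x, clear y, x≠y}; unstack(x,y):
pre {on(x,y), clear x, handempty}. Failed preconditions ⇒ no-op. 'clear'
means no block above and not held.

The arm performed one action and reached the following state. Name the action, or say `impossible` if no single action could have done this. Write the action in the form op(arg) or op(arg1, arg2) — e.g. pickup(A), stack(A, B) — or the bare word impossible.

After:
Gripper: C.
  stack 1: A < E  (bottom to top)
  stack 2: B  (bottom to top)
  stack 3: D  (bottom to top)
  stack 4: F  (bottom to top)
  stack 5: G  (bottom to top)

pickup(C)

target: towers=[A/E; B; D; F; G] holding=C
         pickup(B) → towers=[A/E; C; D; F; G] holding=B
         pickup(F) → towers=[A/E; B; C; D; G] holding=F
         pickup(G) → towers=[A/E; B; C; D; F] holding=G
         pickup(D) → towers=[A/E; B; C; F; G] holding=D
     unstack(E, A) → towers=[A; B; C; D; F; G] holding=E
         pickup(C) → towers=[A/E; B; D; F; G] holding=C  ← match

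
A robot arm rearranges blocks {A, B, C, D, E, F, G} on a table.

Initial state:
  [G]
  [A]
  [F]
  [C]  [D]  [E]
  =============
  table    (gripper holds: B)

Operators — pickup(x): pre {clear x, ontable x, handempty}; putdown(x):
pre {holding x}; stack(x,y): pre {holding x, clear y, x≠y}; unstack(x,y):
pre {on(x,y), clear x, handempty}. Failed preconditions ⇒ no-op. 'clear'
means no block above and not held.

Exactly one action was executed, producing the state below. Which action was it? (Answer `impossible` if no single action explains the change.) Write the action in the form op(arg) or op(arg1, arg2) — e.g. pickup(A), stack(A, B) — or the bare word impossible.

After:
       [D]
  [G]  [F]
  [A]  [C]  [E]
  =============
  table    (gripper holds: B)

impossible

target: towers=[A/G; C/F/D; E] holding=B
        putdown(B) → towers=[B; C/F/A/G; D; E] holding=-
       stack(B, G) → towers=[C/F/A/G/B; D; E] holding=-
       stack(B, D) → towers=[C/F/A/G; D/B; E] holding=-
       stack(B, E) → towers=[C/F/A/G; D; E/B] holding=-
none of the 4 applicable actions match → impossible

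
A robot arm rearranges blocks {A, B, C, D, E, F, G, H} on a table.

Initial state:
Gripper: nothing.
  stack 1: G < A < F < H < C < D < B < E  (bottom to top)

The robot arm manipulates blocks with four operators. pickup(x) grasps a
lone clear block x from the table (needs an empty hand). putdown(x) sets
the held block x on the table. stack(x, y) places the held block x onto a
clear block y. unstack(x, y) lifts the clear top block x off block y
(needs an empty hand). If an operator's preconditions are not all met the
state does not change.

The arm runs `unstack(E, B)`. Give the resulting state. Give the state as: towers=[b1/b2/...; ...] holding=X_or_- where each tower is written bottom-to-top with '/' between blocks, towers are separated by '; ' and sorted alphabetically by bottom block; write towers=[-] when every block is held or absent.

before: towers=[G/A/F/H/C/D/B/E] holding=-
pre[unstack(E, B)]: on(E,B) ok, clear(E) ok, handempty ok
all met → apply unstack(E, B)
after:  towers=[G/A/F/H/C/D/B] holding=E

towers=[G/A/F/H/C/D/B] holding=E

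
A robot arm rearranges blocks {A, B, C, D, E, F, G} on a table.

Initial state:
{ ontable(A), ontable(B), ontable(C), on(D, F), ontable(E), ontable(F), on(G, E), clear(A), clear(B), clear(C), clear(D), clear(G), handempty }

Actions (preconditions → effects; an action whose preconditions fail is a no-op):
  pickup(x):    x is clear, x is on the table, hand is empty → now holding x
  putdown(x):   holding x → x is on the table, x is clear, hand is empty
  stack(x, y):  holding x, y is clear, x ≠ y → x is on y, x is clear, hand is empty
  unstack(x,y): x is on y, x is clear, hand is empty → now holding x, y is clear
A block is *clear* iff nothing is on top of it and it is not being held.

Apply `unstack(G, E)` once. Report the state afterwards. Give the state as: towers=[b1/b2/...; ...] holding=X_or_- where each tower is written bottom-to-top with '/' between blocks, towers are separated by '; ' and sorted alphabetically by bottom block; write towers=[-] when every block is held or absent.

before: towers=[A; B; C; E/G; F/D] holding=-
pre[unstack(G, E)]: on(G,E) ok, clear(G) ok, handempty ok
all met → apply unstack(G, E)
after:  towers=[A; B; C; E; F/D] holding=G

towers=[A; B; C; E; F/D] holding=G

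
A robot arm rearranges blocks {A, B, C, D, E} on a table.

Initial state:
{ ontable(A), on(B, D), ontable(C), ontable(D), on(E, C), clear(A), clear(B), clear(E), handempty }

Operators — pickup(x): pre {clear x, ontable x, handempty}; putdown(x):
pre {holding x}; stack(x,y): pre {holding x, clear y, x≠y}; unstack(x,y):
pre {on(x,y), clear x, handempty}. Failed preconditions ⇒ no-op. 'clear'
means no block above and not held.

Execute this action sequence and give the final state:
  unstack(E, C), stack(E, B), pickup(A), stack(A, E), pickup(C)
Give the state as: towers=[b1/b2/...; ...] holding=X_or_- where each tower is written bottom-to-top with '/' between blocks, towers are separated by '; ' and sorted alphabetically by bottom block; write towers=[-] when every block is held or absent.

step 1 (unstack(E, C)): towers=[A; C; D/B] holding=E
step 2 (stack(E, B)): towers=[A; C; D/B/E] holding=-
step 3 (pickup(A)): towers=[C; D/B/E] holding=A
step 4 (stack(A, E)): towers=[C; D/B/E/A] holding=-
step 5 (pickup(C)): towers=[D/B/E/A] holding=C

towers=[D/B/E/A] holding=C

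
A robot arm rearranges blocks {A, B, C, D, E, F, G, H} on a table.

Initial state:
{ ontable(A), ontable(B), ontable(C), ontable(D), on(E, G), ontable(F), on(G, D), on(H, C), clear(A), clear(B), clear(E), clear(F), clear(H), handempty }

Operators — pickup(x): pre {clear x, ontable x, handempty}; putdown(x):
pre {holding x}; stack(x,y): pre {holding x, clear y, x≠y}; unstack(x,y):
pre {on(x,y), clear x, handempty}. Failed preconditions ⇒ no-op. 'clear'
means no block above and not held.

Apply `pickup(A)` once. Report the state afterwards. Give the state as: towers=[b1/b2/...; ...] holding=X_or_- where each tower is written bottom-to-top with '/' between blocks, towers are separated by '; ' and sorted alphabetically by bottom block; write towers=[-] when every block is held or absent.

towers=[B; C/H; D/G/E; F] holding=A

before: towers=[A; B; C/H; D/G/E; F] holding=-
pre[pickup(A)]: clear(A) ok, ontable(A) ok, handempty ok
all met → apply pickup(A)
after:  towers=[B; C/H; D/G/E; F] holding=A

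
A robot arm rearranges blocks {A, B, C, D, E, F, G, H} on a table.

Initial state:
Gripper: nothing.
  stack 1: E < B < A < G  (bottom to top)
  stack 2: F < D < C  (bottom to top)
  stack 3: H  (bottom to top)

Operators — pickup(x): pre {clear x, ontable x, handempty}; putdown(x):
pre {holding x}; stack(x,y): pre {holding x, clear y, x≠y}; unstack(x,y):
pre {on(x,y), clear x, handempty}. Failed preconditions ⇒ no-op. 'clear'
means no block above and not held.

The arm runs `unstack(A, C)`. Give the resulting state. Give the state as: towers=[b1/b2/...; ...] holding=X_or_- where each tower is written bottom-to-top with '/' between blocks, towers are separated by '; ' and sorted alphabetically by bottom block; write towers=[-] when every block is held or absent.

towers=[E/B/A/G; F/D/C; H] holding=-

before: towers=[E/B/A/G; F/D/C; H] holding=-
pre[unstack(A, C)]: on(A,C) no, clear(A) no, handempty yes
on(A,C), clear(A) unmet → unstack(A, C) is a no-op
after:  towers=[E/B/A/G; F/D/C; H] holding=-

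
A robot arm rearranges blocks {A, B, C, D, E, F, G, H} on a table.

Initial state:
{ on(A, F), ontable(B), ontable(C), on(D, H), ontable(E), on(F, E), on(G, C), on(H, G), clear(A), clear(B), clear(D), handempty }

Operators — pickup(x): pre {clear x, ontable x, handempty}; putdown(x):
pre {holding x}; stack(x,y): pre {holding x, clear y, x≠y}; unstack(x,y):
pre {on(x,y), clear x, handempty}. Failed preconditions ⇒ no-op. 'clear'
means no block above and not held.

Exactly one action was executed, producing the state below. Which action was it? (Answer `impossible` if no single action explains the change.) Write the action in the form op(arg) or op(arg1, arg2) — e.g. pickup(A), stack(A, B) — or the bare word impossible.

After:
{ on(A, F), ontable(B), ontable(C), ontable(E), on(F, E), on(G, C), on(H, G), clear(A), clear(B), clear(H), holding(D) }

unstack(D, H)

target: towers=[B; C/G/H; E/F/A] holding=D
     unstack(A, F) → towers=[B; C/G/H/D; E/F] holding=A
         pickup(B) → towers=[C/G/H/D; E/F/A] holding=B
     unstack(D, H) → towers=[B; C/G/H; E/F/A] holding=D  ← match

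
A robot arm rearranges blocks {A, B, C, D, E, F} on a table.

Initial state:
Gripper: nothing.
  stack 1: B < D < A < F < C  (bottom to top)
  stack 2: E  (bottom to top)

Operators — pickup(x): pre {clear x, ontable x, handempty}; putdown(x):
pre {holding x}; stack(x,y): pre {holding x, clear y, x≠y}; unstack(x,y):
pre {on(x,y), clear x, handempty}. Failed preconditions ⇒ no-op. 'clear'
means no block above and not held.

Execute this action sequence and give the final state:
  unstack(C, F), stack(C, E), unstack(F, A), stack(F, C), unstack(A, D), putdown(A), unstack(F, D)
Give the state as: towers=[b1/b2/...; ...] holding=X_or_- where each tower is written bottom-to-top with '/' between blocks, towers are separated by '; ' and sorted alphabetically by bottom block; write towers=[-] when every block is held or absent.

step 1 (unstack(C, F)): towers=[B/D/A/F; E] holding=C
step 2 (stack(C, E)): towers=[B/D/A/F; E/C] holding=-
step 3 (unstack(F, A)): towers=[B/D/A; E/C] holding=F
step 4 (stack(F, C)): towers=[B/D/A; E/C/F] holding=-
step 5 (unstack(A, D)): towers=[B/D; E/C/F] holding=A
step 6 (putdown(A)): towers=[A; B/D; E/C/F] holding=-
step 7 (unstack(F, D)) [no-op]: towers=[A; B/D; E/C/F] holding=-

towers=[A; B/D; E/C/F] holding=-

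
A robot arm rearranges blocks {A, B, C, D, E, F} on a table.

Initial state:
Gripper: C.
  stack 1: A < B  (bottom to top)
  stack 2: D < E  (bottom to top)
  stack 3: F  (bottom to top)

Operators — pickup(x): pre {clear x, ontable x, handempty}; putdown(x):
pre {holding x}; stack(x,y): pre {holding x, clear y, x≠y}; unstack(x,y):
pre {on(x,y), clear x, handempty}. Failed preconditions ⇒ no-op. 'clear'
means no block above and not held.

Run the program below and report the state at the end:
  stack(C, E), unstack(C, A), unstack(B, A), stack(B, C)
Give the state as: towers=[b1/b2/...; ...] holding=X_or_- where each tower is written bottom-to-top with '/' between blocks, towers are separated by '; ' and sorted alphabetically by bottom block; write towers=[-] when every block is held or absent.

towers=[A; D/E/C/B; F] holding=-

step 1 (stack(C, E)): towers=[A/B; D/E/C; F] holding=-
step 2 (unstack(C, A)) [no-op]: towers=[A/B; D/E/C; F] holding=-
step 3 (unstack(B, A)): towers=[A; D/E/C; F] holding=B
step 4 (stack(B, C)): towers=[A; D/E/C/B; F] holding=-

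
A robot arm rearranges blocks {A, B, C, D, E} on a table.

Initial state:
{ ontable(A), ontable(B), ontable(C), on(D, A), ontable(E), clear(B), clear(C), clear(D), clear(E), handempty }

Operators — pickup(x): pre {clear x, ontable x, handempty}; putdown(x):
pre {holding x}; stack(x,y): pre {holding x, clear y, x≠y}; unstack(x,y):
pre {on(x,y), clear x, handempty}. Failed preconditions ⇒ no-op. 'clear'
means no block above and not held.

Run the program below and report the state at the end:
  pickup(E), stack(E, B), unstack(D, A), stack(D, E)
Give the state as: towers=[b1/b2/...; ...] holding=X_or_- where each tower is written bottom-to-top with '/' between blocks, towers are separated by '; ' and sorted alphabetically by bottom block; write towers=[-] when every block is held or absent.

step 1 (pickup(E)): towers=[A/D; B; C] holding=E
step 2 (stack(E, B)): towers=[A/D; B/E; C] holding=-
step 3 (unstack(D, A)): towers=[A; B/E; C] holding=D
step 4 (stack(D, E)): towers=[A; B/E/D; C] holding=-

towers=[A; B/E/D; C] holding=-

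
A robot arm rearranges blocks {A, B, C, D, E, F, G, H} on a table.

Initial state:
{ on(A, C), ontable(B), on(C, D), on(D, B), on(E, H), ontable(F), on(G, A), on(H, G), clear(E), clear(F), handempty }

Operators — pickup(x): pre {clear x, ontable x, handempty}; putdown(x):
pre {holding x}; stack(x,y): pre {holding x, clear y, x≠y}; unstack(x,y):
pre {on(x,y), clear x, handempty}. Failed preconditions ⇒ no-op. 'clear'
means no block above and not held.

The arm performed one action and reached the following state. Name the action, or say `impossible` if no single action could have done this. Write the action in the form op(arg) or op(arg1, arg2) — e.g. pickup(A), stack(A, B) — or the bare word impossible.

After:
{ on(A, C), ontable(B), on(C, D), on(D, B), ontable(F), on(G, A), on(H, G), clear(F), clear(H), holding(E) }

target: towers=[B/D/C/A/G/H; F] holding=E
     unstack(E, H) → towers=[B/D/C/A/G/H; F] holding=E  ← match
         pickup(F) → towers=[B/D/C/A/G/H/E] holding=F

unstack(E, H)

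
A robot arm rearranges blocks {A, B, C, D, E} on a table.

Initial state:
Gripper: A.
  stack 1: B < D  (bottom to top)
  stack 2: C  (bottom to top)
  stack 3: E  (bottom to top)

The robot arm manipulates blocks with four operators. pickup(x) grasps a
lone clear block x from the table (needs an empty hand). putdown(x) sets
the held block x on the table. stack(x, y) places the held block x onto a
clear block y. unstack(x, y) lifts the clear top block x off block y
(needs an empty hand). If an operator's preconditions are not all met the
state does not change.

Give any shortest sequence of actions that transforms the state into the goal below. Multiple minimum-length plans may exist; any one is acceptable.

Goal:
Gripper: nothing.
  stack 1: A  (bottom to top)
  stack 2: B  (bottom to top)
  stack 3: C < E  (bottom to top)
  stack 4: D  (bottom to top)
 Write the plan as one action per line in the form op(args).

putdown(A)
unstack(D, B)
putdown(D)
pickup(E)
stack(E, C)

step 1 (putdown(A)): towers=[A; B/D; C; E] holding=-
step 2 (unstack(D, B)): towers=[A; B; C; E] holding=D
step 3 (putdown(D)): towers=[A; B; C; D; E] holding=-
step 4 (pickup(E)): towers=[A; B; C; D] holding=E
step 5 (stack(E, C)): towers=[A; B; C/E; D] holding=-
goal check: towers=[A; B; C/E; D] holding=- — reached (length 5, optimal by BFS)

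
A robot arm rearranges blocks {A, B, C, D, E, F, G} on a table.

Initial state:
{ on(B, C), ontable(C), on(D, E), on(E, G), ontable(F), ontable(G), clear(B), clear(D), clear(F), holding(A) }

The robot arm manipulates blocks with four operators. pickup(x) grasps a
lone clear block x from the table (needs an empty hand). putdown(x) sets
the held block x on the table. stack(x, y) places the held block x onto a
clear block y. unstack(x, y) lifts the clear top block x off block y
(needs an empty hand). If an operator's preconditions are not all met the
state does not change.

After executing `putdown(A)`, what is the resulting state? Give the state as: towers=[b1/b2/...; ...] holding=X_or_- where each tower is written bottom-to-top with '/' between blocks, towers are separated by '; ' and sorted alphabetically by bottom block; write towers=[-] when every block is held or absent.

towers=[A; C/B; F; G/E/D] holding=-

before: towers=[C/B; F; G/E/D] holding=A
pre[putdown(A)]: holding(A) yes
all met → apply putdown(A)
after:  towers=[A; C/B; F; G/E/D] holding=-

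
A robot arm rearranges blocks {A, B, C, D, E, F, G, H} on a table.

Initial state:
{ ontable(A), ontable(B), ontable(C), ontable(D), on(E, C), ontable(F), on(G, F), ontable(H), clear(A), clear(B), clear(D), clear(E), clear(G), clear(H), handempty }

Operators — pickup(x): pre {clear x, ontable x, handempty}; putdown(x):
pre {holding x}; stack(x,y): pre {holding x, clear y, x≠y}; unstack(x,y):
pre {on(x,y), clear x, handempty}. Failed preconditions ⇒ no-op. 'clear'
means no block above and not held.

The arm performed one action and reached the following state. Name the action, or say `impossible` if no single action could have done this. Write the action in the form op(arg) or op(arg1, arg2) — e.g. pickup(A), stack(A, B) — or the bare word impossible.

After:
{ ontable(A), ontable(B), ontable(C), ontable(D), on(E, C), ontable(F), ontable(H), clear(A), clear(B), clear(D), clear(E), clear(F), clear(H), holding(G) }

target: towers=[A; B; C/E; D; F; H] holding=G
     unstack(G, F) → towers=[A; B; C/E; D; F; H] holding=G  ← match
         pickup(A) → towers=[B; C/E; D; F/G; H] holding=A
     unstack(E, C) → towers=[A; B; C; D; F/G; H] holding=E
         pickup(H) → towers=[A; B; C/E; D; F/G] holding=H
         pickup(B) → towers=[A; C/E; D; F/G; H] holding=B
         pickup(D) → towers=[A; B; C/E; F/G; H] holding=D

unstack(G, F)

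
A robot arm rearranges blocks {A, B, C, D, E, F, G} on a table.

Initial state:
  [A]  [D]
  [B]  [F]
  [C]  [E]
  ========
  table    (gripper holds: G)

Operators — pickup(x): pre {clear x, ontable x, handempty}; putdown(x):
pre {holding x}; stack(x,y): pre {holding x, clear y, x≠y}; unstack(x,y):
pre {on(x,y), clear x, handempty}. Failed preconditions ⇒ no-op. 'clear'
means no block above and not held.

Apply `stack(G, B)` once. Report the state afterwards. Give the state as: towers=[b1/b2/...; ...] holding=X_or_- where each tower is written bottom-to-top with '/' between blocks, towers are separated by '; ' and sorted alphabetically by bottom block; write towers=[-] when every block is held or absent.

before: towers=[C/B/A; E/F/D] holding=G
pre[stack(G, B)]: holding(G) ok, clear(B) fail, G≠B ok
clear(B) unmet → stack(G, B) is a no-op
after:  towers=[C/B/A; E/F/D] holding=G

towers=[C/B/A; E/F/D] holding=G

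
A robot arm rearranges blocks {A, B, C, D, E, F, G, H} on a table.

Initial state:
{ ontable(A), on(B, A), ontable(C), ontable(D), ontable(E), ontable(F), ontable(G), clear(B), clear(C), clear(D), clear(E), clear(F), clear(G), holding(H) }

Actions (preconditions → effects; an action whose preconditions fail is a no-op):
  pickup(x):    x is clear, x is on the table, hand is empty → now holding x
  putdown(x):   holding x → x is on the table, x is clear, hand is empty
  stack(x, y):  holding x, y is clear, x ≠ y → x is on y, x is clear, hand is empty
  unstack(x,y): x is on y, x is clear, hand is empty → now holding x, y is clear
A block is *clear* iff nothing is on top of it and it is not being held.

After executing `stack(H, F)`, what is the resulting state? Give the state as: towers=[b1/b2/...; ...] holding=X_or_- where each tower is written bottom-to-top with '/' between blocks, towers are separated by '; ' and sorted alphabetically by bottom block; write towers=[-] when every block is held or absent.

before: towers=[A/B; C; D; E; F; G] holding=H
pre[stack(H, F)]: holding(H) ok, clear(F) ok, H≠F ok
all met → apply stack(H, F)
after:  towers=[A/B; C; D; E; F/H; G] holding=-

towers=[A/B; C; D; E; F/H; G] holding=-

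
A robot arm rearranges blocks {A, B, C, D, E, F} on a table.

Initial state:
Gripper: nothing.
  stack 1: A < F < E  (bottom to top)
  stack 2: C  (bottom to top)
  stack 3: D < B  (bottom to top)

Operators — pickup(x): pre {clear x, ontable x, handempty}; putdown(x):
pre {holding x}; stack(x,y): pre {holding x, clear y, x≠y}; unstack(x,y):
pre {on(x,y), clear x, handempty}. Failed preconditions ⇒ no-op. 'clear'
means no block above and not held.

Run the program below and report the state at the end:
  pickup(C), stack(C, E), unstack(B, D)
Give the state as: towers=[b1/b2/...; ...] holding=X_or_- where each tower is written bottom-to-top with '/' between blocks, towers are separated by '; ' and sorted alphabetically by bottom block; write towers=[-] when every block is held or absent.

towers=[A/F/E/C; D] holding=B

step 1 (pickup(C)): towers=[A/F/E; D/B] holding=C
step 2 (stack(C, E)): towers=[A/F/E/C; D/B] holding=-
step 3 (unstack(B, D)): towers=[A/F/E/C; D] holding=B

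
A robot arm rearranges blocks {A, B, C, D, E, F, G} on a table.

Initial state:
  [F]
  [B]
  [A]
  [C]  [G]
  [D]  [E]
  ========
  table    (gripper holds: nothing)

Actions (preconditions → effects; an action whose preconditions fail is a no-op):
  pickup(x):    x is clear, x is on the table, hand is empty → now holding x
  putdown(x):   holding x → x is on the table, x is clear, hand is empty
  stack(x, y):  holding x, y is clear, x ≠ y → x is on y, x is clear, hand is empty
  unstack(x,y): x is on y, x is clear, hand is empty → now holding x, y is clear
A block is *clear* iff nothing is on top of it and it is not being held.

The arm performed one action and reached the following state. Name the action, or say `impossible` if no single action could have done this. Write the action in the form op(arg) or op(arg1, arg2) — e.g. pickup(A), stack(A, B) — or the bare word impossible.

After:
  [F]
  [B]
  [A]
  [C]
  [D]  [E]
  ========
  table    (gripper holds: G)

target: towers=[D/C/A/B/F; E] holding=G
     unstack(F, B) → towers=[D/C/A/B; E/G] holding=F
     unstack(G, E) → towers=[D/C/A/B/F; E] holding=G  ← match

unstack(G, E)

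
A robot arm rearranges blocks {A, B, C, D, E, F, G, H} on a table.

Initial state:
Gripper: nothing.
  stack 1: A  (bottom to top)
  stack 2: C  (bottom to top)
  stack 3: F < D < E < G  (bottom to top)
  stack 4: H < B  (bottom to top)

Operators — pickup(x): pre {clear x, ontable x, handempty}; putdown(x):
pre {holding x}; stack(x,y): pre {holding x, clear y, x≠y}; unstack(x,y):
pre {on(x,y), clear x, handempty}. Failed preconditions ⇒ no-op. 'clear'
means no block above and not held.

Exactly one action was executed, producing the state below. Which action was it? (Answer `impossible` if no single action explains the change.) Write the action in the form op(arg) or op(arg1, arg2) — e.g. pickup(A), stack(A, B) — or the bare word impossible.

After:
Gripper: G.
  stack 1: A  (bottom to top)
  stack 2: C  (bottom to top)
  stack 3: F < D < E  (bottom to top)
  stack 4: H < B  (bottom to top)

unstack(G, E)

target: towers=[A; C; F/D/E; H/B] holding=G
     unstack(G, E) → towers=[A; C; F/D/E; H/B] holding=G  ← match
         pickup(A) → towers=[C; F/D/E/G; H/B] holding=A
     unstack(B, H) → towers=[A; C; F/D/E/G; H] holding=B
         pickup(C) → towers=[A; F/D/E/G; H/B] holding=C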